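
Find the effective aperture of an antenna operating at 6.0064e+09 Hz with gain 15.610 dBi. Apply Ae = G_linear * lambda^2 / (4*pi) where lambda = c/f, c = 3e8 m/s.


lambda = c / f = 3.0000e+08 / 6.0064e+09 = 0.04994672 m
G_linear = 10^(15.610/10) = 36.39150
Ae = G_linear * lambda^2 / (4*pi) = 36.39150 * 0.04994672^2 / (4*pi) = 7.224e-03 m^2

7.224e-03 m^2


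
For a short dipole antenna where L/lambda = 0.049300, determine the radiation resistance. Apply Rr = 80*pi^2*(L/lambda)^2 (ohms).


Rr = 80 * pi^2 * (0.049300)^2 = 80 * 9.869604 * 2.430490e-03 = 1.919 ohm

1.919 ohm


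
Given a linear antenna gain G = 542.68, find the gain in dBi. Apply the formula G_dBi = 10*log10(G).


G_dBi = 10 * log10(542.68) = 27.35 dBi

27.35 dBi


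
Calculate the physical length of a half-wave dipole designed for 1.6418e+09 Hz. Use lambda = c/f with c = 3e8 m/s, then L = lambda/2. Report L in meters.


lambda = c / f = 3.0000e+08 / 1.6418e+09 = 0.1827263 m
L = lambda / 2 = 0.1827263 / 2 = 0.09136 m

0.09136 m


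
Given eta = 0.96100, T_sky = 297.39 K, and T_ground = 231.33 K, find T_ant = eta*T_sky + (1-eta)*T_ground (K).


T_ant = 0.96100 * 297.39 + (1 - 0.96100) * 231.33 = 294.8 K

294.8 K


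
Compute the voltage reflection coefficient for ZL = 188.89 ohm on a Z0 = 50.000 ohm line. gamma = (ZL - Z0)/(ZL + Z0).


gamma = (188.89 - 50.000) / (188.89 + 50.000) = 0.5814

0.5814


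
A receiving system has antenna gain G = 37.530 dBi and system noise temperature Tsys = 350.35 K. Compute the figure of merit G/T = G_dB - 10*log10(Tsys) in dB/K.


G/T = 37.530 - 10*log10(350.35) = 37.530 - 25.44502 = 12.08 dB/K

12.08 dB/K


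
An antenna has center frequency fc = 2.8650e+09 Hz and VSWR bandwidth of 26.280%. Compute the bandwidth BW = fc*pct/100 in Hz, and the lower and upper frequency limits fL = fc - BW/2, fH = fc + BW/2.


BW = 2.8650e+09 * 26.280/100 = 7.529220e+08 Hz
fL = 2.8650e+09 - 7.529220e+08/2 = 2.489e+09 Hz
fH = 2.8650e+09 + 7.529220e+08/2 = 3.241e+09 Hz

BW=7.529e+08 Hz, fL=2.489e+09 Hz, fH=3.241e+09 Hz


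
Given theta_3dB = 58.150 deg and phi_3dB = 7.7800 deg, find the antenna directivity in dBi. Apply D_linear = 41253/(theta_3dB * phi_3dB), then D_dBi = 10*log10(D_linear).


D_linear = 41253 / (58.150 * 7.7800) = 91.18559
D_dBi = 10 * log10(91.18559) = 19.60 dBi

19.60 dBi


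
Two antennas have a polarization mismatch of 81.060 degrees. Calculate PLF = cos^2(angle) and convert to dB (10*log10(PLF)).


PLF_linear = cos^2(81.060 deg) = 0.02414918
PLF_dB = 10 * log10(0.02414918) = -16.17 dB

-16.17 dB


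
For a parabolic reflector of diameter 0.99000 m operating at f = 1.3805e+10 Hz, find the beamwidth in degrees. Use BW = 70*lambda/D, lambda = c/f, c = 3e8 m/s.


lambda = c / f = 3.0000e+08 / 1.3805e+10 = 0.02173126 m
BW = 70 * 0.02173126 / 0.99000 = 1.537 deg

1.537 deg


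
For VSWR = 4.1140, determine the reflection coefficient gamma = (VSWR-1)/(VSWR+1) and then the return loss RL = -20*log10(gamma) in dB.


gamma = (4.1140 - 1) / (4.1140 + 1) = 0.6089167
RL = -20 * log10(0.6089167) = 4.309 dB

4.309 dB


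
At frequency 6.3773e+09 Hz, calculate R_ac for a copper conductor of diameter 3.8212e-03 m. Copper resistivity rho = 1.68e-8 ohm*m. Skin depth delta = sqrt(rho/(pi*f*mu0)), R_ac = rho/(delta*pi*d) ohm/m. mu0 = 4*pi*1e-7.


delta = sqrt(1.68e-8 / (pi * 6.3773e+09 * 4*pi*1e-7)) = 8.168764e-07 m
R_ac = 1.68e-8 / (8.168764e-07 * pi * 3.8212e-03) = 1.713 ohm/m

1.713 ohm/m


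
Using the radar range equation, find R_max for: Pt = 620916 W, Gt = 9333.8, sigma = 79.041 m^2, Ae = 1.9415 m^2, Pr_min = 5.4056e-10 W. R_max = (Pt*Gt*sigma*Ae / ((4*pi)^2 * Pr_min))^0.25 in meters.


R^4 = 620916*9333.8*79.041*1.9415 / ((4*pi)^2 * 5.4056e-10) = 1.041880e+19
R_max = 1.041880e+19^0.25 = 56814 m

56814 m


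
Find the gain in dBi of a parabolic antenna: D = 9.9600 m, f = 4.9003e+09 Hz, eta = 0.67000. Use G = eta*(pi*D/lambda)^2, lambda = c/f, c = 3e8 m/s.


lambda = c / f = 3.0000e+08 / 4.9003e+09 = 0.06122074 m
G_linear = 0.67000 * (pi * 9.9600 / 0.06122074)^2 = 175023.4
G_dBi = 10 * log10(175023.4) = 52.43 dBi

52.43 dBi


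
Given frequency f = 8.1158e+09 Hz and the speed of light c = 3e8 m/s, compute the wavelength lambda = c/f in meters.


lambda = c / f = 3.0000e+08 / 8.1158e+09 = 0.03696 m

0.03696 m


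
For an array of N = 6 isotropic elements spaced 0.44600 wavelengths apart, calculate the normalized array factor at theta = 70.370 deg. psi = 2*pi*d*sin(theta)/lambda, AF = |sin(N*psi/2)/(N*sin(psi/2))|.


psi = 2*pi*0.44600*sin(70.370 deg) = 2.639436 rad
AF = |sin(6*2.639436/2) / (6*sin(2.639436/2))| = 0.1717

0.1717


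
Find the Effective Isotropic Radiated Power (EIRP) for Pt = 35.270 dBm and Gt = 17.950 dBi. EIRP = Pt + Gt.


EIRP = Pt + Gt = 35.270 + 17.950 = 53.22 dBm

53.22 dBm


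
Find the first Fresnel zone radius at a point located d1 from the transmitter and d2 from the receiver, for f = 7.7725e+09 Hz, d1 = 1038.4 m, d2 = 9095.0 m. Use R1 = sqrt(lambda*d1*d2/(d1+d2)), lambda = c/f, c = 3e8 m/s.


lambda = c / f = 3.0000e+08 / 7.7725e+09 = 0.03859762 m
R1 = sqrt(0.03859762 * 1038.4 * 9095.0 / (1038.4 + 9095.0)) = 5.998 m

5.998 m


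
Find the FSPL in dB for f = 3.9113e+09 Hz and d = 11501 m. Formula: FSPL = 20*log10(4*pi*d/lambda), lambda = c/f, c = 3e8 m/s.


lambda = c / f = 3.0000e+08 / 3.9113e+09 = 0.07670084 m
FSPL = 20 * log10(4*pi*11501/0.07670084) = 125.5 dB

125.5 dB


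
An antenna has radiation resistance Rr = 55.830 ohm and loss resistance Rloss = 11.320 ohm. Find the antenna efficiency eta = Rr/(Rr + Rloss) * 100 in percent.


eta = 55.830 / (55.830 + 11.320) * 100 = 83.14%

83.14%


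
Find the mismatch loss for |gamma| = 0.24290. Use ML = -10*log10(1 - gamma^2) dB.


ML = -10 * log10(1 - 0.24290^2) = -10 * log10(0.94099959) = 0.2641 dB

0.2641 dB


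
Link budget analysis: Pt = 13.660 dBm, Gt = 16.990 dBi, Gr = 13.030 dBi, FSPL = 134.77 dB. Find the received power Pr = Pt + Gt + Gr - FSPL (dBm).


Pr = 13.660 + 16.990 + 13.030 - 134.77 = -91.09 dBm

-91.09 dBm


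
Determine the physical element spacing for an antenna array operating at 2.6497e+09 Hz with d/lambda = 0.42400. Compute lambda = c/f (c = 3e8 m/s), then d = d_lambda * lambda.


lambda = c / f = 3.0000e+08 / 2.6497e+09 = 0.1132204 m
d = 0.42400 * 0.1132204 = 0.04801 m

0.04801 m


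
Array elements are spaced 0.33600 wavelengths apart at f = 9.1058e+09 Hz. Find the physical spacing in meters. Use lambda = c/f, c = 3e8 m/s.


lambda = c / f = 3.0000e+08 / 9.1058e+09 = 0.03294603 m
d = 0.33600 * 0.03294603 = 0.01107 m

0.01107 m


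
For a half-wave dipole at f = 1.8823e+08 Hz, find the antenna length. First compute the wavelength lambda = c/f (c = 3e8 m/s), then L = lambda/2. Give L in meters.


lambda = c / f = 3.0000e+08 / 1.8823e+08 = 1.593795 m
L = lambda / 2 = 1.593795 / 2 = 0.7969 m

0.7969 m


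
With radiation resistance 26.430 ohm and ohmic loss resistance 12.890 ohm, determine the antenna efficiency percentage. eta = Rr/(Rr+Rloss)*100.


eta = 26.430 / (26.430 + 12.890) * 100 = 67.22%

67.22%


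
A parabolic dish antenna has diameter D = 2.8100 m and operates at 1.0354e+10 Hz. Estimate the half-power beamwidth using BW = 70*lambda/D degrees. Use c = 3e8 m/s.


lambda = c / f = 3.0000e+08 / 1.0354e+10 = 0.02897431 m
BW = 70 * 0.02897431 / 2.8100 = 0.7218 deg

0.7218 deg


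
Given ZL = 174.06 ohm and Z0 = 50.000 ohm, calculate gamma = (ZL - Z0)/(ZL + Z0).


gamma = (174.06 - 50.000) / (174.06 + 50.000) = 0.5537

0.5537


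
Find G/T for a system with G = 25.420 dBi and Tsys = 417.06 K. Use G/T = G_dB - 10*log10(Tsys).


G/T = 25.420 - 10*log10(417.06) = 25.420 - 26.20199 = -0.7820 dB/K

-0.7820 dB/K


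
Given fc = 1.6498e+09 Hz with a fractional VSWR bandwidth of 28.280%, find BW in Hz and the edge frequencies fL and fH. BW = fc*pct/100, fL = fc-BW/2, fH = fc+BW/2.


BW = 1.6498e+09 * 28.280/100 = 4.665634e+08 Hz
fL = 1.6498e+09 - 4.665634e+08/2 = 1.417e+09 Hz
fH = 1.6498e+09 + 4.665634e+08/2 = 1.883e+09 Hz

BW=4.666e+08 Hz, fL=1.417e+09 Hz, fH=1.883e+09 Hz


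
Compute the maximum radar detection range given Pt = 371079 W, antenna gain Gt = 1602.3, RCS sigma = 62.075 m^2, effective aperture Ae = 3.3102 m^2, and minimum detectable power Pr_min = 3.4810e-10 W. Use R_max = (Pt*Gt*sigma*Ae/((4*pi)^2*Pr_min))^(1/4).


R^4 = 371079*1602.3*62.075*3.3102 / ((4*pi)^2 * 3.4810e-10) = 2.222580e+18
R_max = 2.222580e+18^0.25 = 38611 m

38611 m


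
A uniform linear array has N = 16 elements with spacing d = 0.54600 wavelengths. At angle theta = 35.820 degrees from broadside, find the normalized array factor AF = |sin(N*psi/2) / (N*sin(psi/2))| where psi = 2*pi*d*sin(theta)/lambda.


psi = 2*pi*0.54600*sin(35.820 deg) = 2.007738 rad
AF = |sin(16*2.007738/2) / (16*sin(2.007738/2))| = 0.02568

0.02568


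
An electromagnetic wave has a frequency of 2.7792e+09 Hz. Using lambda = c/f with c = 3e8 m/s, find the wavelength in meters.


lambda = c / f = 3.0000e+08 / 2.7792e+09 = 0.1079 m

0.1079 m


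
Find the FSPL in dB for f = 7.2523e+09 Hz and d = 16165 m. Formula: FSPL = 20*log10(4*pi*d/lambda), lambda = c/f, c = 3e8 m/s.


lambda = c / f = 3.0000e+08 / 7.2523e+09 = 0.04136619 m
FSPL = 20 * log10(4*pi*16165/0.04136619) = 133.8 dB

133.8 dB


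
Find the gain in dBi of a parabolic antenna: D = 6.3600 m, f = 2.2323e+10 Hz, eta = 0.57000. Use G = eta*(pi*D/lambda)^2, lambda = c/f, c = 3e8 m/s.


lambda = c / f = 3.0000e+08 / 2.2323e+10 = 0.01343905 m
G_linear = 0.57000 * (pi * 6.3600 / 0.01343905)^2 = 1.259945e+06
G_dBi = 10 * log10(1.259945e+06) = 61.00 dBi

61.00 dBi


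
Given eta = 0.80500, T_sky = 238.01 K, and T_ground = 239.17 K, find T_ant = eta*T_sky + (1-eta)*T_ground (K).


T_ant = 0.80500 * 238.01 + (1 - 0.80500) * 239.17 = 238.2 K

238.2 K


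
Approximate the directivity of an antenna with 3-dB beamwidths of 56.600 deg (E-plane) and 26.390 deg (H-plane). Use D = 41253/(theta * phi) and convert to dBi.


D_linear = 41253 / (56.600 * 26.390) = 27.61848
D_dBi = 10 * log10(27.61848) = 14.41 dBi

14.41 dBi


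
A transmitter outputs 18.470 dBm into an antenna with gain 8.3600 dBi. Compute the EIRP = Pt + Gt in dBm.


EIRP = Pt + Gt = 18.470 + 8.3600 = 26.83 dBm

26.83 dBm


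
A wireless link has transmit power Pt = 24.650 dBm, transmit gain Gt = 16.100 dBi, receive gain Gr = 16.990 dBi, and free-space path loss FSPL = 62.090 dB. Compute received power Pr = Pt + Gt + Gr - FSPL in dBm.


Pr = 24.650 + 16.100 + 16.990 - 62.090 = -4.35 dBm

-4.35 dBm


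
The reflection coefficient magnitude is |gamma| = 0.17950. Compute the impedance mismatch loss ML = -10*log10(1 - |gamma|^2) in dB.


ML = -10 * log10(1 - 0.17950^2) = -10 * log10(0.96777975) = 0.1422 dB

0.1422 dB


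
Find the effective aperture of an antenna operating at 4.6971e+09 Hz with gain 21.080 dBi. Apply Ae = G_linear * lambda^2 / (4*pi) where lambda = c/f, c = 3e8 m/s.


lambda = c / f = 3.0000e+08 / 4.6971e+09 = 0.06386920 m
G_linear = 10^(21.080/10) = 128.2331
Ae = G_linear * lambda^2 / (4*pi) = 128.2331 * 0.06386920^2 / (4*pi) = 0.04163 m^2

0.04163 m^2


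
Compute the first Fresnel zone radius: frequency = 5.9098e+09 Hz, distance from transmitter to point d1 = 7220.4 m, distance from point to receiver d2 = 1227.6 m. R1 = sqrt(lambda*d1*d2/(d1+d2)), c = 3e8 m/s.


lambda = c / f = 3.0000e+08 / 5.9098e+09 = 0.05076314 m
R1 = sqrt(0.05076314 * 7220.4 * 1227.6 / (7220.4 + 1227.6)) = 7.298 m

7.298 m


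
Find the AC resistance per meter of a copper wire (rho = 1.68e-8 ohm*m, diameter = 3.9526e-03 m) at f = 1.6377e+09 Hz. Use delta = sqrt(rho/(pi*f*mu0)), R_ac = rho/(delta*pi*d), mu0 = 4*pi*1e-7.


delta = sqrt(1.68e-8 / (pi * 1.6377e+09 * 4*pi*1e-7)) = 1.611972e-06 m
R_ac = 1.68e-8 / (1.611972e-06 * pi * 3.9526e-03) = 0.8393 ohm/m

0.8393 ohm/m


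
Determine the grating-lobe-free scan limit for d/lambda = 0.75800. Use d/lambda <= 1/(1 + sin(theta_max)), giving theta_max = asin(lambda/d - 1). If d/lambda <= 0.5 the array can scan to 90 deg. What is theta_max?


lambda/d - 1 = 1/0.75800 - 1 = 0.3192612
theta_max = asin(0.3192612) = 18.62 deg

18.62 deg


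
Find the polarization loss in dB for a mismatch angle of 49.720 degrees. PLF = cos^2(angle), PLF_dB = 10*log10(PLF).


PLF_linear = cos^2(49.720 deg) = 0.4179927
PLF_dB = 10 * log10(0.4179927) = -3.788 dB

-3.788 dB


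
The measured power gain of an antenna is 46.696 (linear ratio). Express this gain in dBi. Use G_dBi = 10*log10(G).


G_dBi = 10 * log10(46.696) = 16.69 dBi

16.69 dBi


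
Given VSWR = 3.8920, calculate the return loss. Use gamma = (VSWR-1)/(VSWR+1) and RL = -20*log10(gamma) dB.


gamma = (3.8920 - 1) / (3.8920 + 1) = 0.5911693
RL = -20 * log10(0.5911693) = 4.566 dB

4.566 dB


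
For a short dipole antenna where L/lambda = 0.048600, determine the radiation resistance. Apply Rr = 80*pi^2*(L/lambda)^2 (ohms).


Rr = 80 * pi^2 * (0.048600)^2 = 80 * 9.869604 * 2.361960e-03 = 1.865 ohm

1.865 ohm


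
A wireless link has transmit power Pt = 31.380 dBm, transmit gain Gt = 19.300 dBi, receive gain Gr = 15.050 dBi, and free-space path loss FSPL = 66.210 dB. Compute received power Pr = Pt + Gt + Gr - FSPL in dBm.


Pr = 31.380 + 19.300 + 15.050 - 66.210 = -0.48 dBm

-0.48 dBm


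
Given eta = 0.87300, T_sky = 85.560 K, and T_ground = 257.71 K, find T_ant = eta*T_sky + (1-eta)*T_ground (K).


T_ant = 0.87300 * 85.560 + (1 - 0.87300) * 257.71 = 107.4 K

107.4 K


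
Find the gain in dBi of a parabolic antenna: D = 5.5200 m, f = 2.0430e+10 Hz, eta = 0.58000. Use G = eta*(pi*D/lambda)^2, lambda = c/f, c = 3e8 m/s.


lambda = c / f = 3.0000e+08 / 2.0430e+10 = 0.01468429 m
G_linear = 0.58000 * (pi * 5.5200 / 0.01468429)^2 = 808909.6
G_dBi = 10 * log10(808909.6) = 59.08 dBi

59.08 dBi


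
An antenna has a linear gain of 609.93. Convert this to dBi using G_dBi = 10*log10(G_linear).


G_dBi = 10 * log10(609.93) = 27.85 dBi

27.85 dBi


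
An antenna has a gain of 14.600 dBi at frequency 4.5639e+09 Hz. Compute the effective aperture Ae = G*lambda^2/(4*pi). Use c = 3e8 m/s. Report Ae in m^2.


lambda = c / f = 3.0000e+08 / 4.5639e+09 = 0.06573325 m
G_linear = 10^(14.600/10) = 28.84032
Ae = G_linear * lambda^2 / (4*pi) = 28.84032 * 0.06573325^2 / (4*pi) = 9.917e-03 m^2

9.917e-03 m^2


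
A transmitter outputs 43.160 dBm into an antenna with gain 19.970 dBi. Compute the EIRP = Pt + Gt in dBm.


EIRP = Pt + Gt = 43.160 + 19.970 = 63.13 dBm

63.13 dBm


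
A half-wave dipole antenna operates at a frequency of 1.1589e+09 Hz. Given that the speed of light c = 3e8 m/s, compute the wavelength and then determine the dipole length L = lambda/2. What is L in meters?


lambda = c / f = 3.0000e+08 / 1.1589e+09 = 0.2588662 m
L = lambda / 2 = 0.2588662 / 2 = 0.1294 m

0.1294 m


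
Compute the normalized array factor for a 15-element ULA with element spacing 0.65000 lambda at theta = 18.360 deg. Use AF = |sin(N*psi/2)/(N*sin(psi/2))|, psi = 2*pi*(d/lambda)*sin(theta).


psi = 2*pi*0.65000*sin(18.360 deg) = 1.286427 rad
AF = |sin(15*1.286427/2) / (15*sin(1.286427/2))| = 0.02463

0.02463


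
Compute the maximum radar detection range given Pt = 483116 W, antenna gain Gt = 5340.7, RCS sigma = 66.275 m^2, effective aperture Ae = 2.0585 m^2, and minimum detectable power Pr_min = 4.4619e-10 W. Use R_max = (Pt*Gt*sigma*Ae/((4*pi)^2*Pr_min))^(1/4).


R^4 = 483116*5340.7*66.275*2.0585 / ((4*pi)^2 * 4.4619e-10) = 4.995865e+18
R_max = 4.995865e+18^0.25 = 47277 m

47277 m


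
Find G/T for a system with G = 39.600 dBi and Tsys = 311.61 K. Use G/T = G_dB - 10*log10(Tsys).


G/T = 39.600 - 10*log10(311.61) = 39.600 - 24.93611 = 14.66 dB/K

14.66 dB/K


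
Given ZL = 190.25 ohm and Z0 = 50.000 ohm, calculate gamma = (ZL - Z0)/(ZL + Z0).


gamma = (190.25 - 50.000) / (190.25 + 50.000) = 0.5838

0.5838


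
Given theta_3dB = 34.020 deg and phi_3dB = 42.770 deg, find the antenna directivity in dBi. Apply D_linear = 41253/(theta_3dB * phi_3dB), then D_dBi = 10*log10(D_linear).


D_linear = 41253 / (34.020 * 42.770) = 28.35189
D_dBi = 10 * log10(28.35189) = 14.53 dBi

14.53 dBi


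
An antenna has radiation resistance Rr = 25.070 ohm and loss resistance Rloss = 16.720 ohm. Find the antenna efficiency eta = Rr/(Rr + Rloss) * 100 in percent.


eta = 25.070 / (25.070 + 16.720) * 100 = 59.99%

59.99%


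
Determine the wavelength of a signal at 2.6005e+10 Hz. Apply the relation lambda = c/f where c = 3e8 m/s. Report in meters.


lambda = c / f = 3.0000e+08 / 2.6005e+10 = 0.01154 m

0.01154 m


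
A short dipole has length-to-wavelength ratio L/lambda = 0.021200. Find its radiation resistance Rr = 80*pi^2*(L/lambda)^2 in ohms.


Rr = 80 * pi^2 * (0.021200)^2 = 80 * 9.869604 * 4.494400e-04 = 0.3549 ohm

0.3549 ohm


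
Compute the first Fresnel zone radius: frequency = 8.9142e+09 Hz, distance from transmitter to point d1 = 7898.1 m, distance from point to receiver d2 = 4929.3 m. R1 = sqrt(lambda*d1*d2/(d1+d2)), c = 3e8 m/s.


lambda = c / f = 3.0000e+08 / 8.9142e+09 = 0.03365417 m
R1 = sqrt(0.03365417 * 7898.1 * 4929.3 / (7898.1 + 4929.3)) = 10.11 m

10.11 m


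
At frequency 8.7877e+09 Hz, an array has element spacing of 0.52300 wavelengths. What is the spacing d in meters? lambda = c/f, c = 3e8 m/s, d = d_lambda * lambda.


lambda = c / f = 3.0000e+08 / 8.7877e+09 = 0.03413863 m
d = 0.52300 * 0.03413863 = 0.01785 m

0.01785 m


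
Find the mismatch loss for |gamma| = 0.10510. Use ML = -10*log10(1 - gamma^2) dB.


ML = -10 * log10(1 - 0.10510^2) = -10 * log10(0.98895399) = 0.04824 dB

0.04824 dB


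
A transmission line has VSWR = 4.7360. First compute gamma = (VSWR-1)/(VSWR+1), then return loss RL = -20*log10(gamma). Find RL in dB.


gamma = (4.7360 - 1) / (4.7360 + 1) = 0.6513250
RL = -20 * log10(0.6513250) = 3.724 dB

3.724 dB


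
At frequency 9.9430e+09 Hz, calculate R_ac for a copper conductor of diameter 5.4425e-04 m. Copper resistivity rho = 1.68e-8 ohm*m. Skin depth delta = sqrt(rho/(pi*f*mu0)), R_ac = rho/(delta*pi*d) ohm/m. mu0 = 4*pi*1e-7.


delta = sqrt(1.68e-8 / (pi * 9.9430e+09 * 4*pi*1e-7)) = 6.542083e-07 m
R_ac = 1.68e-8 / (6.542083e-07 * pi * 5.4425e-04) = 15.02 ohm/m

15.02 ohm/m


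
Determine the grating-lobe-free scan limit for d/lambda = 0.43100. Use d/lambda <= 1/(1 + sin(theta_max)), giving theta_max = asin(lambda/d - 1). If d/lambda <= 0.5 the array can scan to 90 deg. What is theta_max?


lambda/d - 1 = 1/0.43100 - 1 = 1.320186 >= 1
d/lambda <= 0.5, so the array can scan to endfire without grating lobes: theta_max = 90 deg

90 deg


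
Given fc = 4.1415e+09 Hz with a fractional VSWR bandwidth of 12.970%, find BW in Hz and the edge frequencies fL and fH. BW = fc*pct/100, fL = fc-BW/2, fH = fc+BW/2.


BW = 4.1415e+09 * 12.970/100 = 5.371526e+08 Hz
fL = 4.1415e+09 - 5.371526e+08/2 = 3.873e+09 Hz
fH = 4.1415e+09 + 5.371526e+08/2 = 4.410e+09 Hz

BW=5.372e+08 Hz, fL=3.873e+09 Hz, fH=4.410e+09 Hz


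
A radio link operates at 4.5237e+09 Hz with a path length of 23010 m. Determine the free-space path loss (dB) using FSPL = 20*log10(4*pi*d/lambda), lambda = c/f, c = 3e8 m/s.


lambda = c / f = 3.0000e+08 / 4.5237e+09 = 0.06631740 m
FSPL = 20 * log10(4*pi*23010/0.06631740) = 132.8 dB

132.8 dB


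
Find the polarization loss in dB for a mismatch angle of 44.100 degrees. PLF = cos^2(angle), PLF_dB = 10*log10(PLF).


PLF_linear = cos^2(44.100 deg) = 0.5157054
PLF_dB = 10 * log10(0.5157054) = -2.876 dB

-2.876 dB


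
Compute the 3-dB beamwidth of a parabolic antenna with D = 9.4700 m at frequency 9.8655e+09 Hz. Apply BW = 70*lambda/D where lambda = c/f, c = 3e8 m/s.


lambda = c / f = 3.0000e+08 / 9.8655e+09 = 0.03040900 m
BW = 70 * 0.03040900 / 9.4700 = 0.2248 deg

0.2248 deg


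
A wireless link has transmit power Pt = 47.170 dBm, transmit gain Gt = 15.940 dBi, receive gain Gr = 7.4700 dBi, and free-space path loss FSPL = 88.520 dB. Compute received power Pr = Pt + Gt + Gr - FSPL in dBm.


Pr = 47.170 + 15.940 + 7.4700 - 88.520 = -17.94 dBm

-17.94 dBm


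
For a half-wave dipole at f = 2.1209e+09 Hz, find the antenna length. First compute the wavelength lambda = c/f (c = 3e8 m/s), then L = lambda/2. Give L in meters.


lambda = c / f = 3.0000e+08 / 2.1209e+09 = 0.1414494 m
L = lambda / 2 = 0.1414494 / 2 = 0.07072 m

0.07072 m


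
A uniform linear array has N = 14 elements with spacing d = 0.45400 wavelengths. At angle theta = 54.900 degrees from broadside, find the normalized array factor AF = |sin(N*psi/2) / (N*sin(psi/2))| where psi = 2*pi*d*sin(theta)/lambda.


psi = 2*pi*0.45400*sin(54.900 deg) = 2.333826 rad
AF = |sin(14*2.333826/2) / (14*sin(2.333826/2))| = 0.04569

0.04569


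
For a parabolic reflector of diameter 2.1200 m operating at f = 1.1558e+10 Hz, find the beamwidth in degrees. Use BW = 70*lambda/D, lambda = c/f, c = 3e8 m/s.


lambda = c / f = 3.0000e+08 / 1.1558e+10 = 0.02595605 m
BW = 70 * 0.02595605 / 2.1200 = 0.8570 deg

0.8570 deg


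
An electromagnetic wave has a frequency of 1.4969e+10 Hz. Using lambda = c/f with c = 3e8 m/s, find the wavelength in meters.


lambda = c / f = 3.0000e+08 / 1.4969e+10 = 0.02004 m

0.02004 m


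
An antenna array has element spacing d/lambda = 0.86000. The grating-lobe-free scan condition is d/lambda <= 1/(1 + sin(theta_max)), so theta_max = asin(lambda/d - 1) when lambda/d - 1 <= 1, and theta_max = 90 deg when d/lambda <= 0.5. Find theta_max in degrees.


lambda/d - 1 = 1/0.86000 - 1 = 0.1627907
theta_max = asin(0.1627907) = 9.369 deg

9.369 deg


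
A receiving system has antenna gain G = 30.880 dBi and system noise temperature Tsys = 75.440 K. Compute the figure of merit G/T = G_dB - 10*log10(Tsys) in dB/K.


G/T = 30.880 - 10*log10(75.440) = 30.880 - 18.77602 = 12.10 dB/K

12.10 dB/K


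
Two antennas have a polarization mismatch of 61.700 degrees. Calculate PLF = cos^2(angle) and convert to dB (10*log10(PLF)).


PLF_linear = cos^2(61.700 deg) = 0.2247596
PLF_dB = 10 * log10(0.2247596) = -6.483 dB

-6.483 dB


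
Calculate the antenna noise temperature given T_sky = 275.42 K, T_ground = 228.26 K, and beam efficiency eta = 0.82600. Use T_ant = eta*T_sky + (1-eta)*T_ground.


T_ant = 0.82600 * 275.42 + (1 - 0.82600) * 228.26 = 267.2 K

267.2 K


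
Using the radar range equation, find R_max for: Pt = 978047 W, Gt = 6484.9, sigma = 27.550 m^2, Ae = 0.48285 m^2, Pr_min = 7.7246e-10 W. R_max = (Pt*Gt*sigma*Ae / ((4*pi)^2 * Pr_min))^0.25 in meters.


R^4 = 978047*6484.9*27.550*0.48285 / ((4*pi)^2 * 7.7246e-10) = 6.916735e+17
R_max = 6.916735e+17^0.25 = 28839 m

28839 m


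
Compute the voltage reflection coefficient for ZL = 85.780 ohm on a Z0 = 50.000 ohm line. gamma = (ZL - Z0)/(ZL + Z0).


gamma = (85.780 - 50.000) / (85.780 + 50.000) = 0.2635

0.2635


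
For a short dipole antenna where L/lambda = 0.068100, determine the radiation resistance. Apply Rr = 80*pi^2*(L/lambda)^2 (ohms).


Rr = 80 * pi^2 * (0.068100)^2 = 80 * 9.869604 * 4.637610e-03 = 3.662 ohm

3.662 ohm


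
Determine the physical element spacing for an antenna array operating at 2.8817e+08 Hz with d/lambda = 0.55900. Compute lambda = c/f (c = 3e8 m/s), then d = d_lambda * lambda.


lambda = c / f = 3.0000e+08 / 2.8817e+08 = 1.041052 m
d = 0.55900 * 1.041052 = 0.5819 m

0.5819 m


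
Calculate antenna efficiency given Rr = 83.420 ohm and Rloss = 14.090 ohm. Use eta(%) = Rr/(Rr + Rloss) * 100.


eta = 83.420 / (83.420 + 14.090) * 100 = 85.55%

85.55%


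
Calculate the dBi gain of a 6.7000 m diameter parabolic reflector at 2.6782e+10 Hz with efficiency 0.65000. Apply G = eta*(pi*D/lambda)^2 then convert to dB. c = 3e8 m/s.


lambda = c / f = 3.0000e+08 / 2.6782e+10 = 0.01120155 m
G_linear = 0.65000 * (pi * 6.7000 / 0.01120155)^2 = 2.295126e+06
G_dBi = 10 * log10(2.295126e+06) = 63.61 dBi

63.61 dBi


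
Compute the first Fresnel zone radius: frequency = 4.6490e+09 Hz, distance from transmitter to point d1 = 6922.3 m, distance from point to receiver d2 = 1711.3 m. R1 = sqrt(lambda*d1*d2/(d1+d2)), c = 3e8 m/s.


lambda = c / f = 3.0000e+08 / 4.6490e+09 = 0.06453001 m
R1 = sqrt(0.06453001 * 6922.3 * 1711.3 / (6922.3 + 1711.3)) = 9.410 m

9.410 m


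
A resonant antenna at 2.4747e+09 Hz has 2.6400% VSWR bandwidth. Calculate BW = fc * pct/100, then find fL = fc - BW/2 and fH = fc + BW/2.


BW = 2.4747e+09 * 2.6400/100 = 6.533208e+07 Hz
fL = 2.4747e+09 - 6.533208e+07/2 = 2.442e+09 Hz
fH = 2.4747e+09 + 6.533208e+07/2 = 2.507e+09 Hz

BW=6.533e+07 Hz, fL=2.442e+09 Hz, fH=2.507e+09 Hz


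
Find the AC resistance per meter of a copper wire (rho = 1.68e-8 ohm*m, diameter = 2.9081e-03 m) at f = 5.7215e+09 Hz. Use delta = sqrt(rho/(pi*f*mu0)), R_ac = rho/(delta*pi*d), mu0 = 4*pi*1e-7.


delta = sqrt(1.68e-8 / (pi * 5.7215e+09 * 4*pi*1e-7)) = 8.624220e-07 m
R_ac = 1.68e-8 / (8.624220e-07 * pi * 2.9081e-03) = 2.132 ohm/m

2.132 ohm/m


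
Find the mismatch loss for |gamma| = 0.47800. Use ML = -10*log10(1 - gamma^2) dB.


ML = -10 * log10(1 - 0.47800^2) = -10 * log10(0.771516) = 1.127 dB

1.127 dB


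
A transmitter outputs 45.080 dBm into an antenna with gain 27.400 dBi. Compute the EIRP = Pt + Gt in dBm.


EIRP = Pt + Gt = 45.080 + 27.400 = 72.48 dBm

72.48 dBm


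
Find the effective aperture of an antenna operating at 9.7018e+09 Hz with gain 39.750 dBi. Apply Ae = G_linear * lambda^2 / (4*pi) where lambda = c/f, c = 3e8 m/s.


lambda = c / f = 3.0000e+08 / 9.7018e+09 = 0.03092210 m
G_linear = 10^(39.750/10) = 9440.609
Ae = G_linear * lambda^2 / (4*pi) = 9440.609 * 0.03092210^2 / (4*pi) = 0.7183 m^2

0.7183 m^2


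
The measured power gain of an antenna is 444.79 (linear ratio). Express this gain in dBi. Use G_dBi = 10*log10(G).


G_dBi = 10 * log10(444.79) = 26.48 dBi

26.48 dBi


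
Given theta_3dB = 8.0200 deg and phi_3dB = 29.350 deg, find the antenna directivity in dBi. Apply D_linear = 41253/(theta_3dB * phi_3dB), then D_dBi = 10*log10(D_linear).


D_linear = 41253 / (8.0200 * 29.350) = 175.2561
D_dBi = 10 * log10(175.2561) = 22.44 dBi

22.44 dBi


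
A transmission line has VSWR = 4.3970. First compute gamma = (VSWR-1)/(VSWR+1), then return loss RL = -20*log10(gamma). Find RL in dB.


gamma = (4.3970 - 1) / (4.3970 + 1) = 0.6294238
RL = -20 * log10(0.6294238) = 4.021 dB

4.021 dB


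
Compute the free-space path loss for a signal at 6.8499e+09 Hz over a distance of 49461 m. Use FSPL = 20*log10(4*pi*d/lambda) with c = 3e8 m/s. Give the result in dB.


lambda = c / f = 3.0000e+08 / 6.8499e+09 = 0.04379626 m
FSPL = 20 * log10(4*pi*49461/0.04379626) = 143.0 dB

143.0 dB


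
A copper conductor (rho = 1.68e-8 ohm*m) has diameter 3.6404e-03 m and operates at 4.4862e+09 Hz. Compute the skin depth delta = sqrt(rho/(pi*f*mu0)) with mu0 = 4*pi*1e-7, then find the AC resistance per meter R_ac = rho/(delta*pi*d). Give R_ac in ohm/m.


delta = sqrt(1.68e-8 / (pi * 4.4862e+09 * 4*pi*1e-7)) = 9.739473e-07 m
R_ac = 1.68e-8 / (9.739473e-07 * pi * 3.6404e-03) = 1.508 ohm/m

1.508 ohm/m


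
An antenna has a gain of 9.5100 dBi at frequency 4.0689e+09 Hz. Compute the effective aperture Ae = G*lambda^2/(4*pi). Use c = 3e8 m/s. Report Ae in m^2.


lambda = c / f = 3.0000e+08 / 4.0689e+09 = 0.07373000 m
G_linear = 10^(9.5100/10) = 8.933055
Ae = G_linear * lambda^2 / (4*pi) = 8.933055 * 0.07373000^2 / (4*pi) = 3.864e-03 m^2

3.864e-03 m^2


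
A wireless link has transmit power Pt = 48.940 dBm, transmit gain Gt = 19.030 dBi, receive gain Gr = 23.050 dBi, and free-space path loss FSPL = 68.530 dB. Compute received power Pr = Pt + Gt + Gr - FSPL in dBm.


Pr = 48.940 + 19.030 + 23.050 - 68.530 = 22.49 dBm

22.49 dBm


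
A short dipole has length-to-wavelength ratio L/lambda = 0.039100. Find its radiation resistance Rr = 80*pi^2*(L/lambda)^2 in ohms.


Rr = 80 * pi^2 * (0.039100)^2 = 80 * 9.869604 * 1.528810e-03 = 1.207 ohm

1.207 ohm


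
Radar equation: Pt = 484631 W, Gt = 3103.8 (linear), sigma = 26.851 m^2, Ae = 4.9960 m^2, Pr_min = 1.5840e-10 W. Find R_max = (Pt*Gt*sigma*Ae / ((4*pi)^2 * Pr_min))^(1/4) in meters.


R^4 = 484631*3103.8*26.851*4.9960 / ((4*pi)^2 * 1.5840e-10) = 8.067016e+18
R_max = 8.067016e+18^0.25 = 53294 m

53294 m


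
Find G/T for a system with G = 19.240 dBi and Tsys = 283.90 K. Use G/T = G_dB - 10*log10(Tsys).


G/T = 19.240 - 10*log10(283.90) = 19.240 - 24.53165 = -5.292 dB/K

-5.292 dB/K


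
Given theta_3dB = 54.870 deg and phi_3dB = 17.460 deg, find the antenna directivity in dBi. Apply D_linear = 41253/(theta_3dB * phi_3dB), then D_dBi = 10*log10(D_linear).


D_linear = 41253 / (54.870 * 17.460) = 43.06023
D_dBi = 10 * log10(43.06023) = 16.34 dBi

16.34 dBi


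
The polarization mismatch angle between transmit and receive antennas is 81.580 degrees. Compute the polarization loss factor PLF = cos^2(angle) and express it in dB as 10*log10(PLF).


PLF_linear = cos^2(81.580 deg) = 0.02144126
PLF_dB = 10 * log10(0.02144126) = -16.69 dB

-16.69 dB


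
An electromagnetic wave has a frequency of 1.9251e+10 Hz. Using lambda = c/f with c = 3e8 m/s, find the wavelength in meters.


lambda = c / f = 3.0000e+08 / 1.9251e+10 = 0.01558 m

0.01558 m


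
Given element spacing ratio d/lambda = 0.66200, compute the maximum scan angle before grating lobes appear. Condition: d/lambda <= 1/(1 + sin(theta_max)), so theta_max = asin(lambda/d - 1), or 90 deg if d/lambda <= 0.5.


lambda/d - 1 = 1/0.66200 - 1 = 0.5105740
theta_max = asin(0.5105740) = 30.70 deg

30.70 deg


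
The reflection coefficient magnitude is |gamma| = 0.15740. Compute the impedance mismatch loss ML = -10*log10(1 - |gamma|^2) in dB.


ML = -10 * log10(1 - 0.15740^2) = -10 * log10(0.97522524) = 0.1090 dB

0.1090 dB


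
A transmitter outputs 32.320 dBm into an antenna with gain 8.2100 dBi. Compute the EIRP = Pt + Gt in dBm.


EIRP = Pt + Gt = 32.320 + 8.2100 = 40.53 dBm

40.53 dBm


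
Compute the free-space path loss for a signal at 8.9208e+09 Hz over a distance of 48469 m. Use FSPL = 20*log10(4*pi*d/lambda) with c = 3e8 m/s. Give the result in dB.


lambda = c / f = 3.0000e+08 / 8.9208e+09 = 0.03362927 m
FSPL = 20 * log10(4*pi*48469/0.03362927) = 145.2 dB

145.2 dB


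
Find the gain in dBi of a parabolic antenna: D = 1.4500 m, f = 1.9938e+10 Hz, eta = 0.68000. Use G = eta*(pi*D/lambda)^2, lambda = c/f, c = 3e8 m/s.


lambda = c / f = 3.0000e+08 / 1.9938e+10 = 0.01504664 m
G_linear = 0.68000 * (pi * 1.4500 / 0.01504664)^2 = 62325.48
G_dBi = 10 * log10(62325.48) = 47.95 dBi

47.95 dBi


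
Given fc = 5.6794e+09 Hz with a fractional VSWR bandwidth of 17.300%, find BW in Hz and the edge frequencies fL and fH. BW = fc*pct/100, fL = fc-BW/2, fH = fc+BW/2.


BW = 5.6794e+09 * 17.300/100 = 9.825362e+08 Hz
fL = 5.6794e+09 - 9.825362e+08/2 = 5.188e+09 Hz
fH = 5.6794e+09 + 9.825362e+08/2 = 6.171e+09 Hz

BW=9.825e+08 Hz, fL=5.188e+09 Hz, fH=6.171e+09 Hz


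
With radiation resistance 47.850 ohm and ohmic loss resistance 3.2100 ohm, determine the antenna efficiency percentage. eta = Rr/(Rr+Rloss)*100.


eta = 47.850 / (47.850 + 3.2100) * 100 = 93.71%

93.71%


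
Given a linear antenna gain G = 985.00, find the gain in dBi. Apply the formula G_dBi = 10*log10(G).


G_dBi = 10 * log10(985.00) = 29.93 dBi

29.93 dBi


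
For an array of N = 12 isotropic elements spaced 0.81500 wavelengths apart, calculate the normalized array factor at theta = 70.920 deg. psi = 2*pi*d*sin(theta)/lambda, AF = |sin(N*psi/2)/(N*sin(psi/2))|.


psi = 2*pi*0.81500*sin(70.920 deg) = 4.839475 rad
AF = |sin(12*4.839475/2) / (12*sin(4.839475/2))| = 0.08711

0.08711


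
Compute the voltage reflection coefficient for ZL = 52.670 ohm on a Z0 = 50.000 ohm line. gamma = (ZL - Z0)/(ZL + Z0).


gamma = (52.670 - 50.000) / (52.670 + 50.000) = 0.02601

0.02601


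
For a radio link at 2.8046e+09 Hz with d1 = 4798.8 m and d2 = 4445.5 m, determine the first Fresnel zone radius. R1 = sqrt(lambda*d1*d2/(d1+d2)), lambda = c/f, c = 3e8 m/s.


lambda = c / f = 3.0000e+08 / 2.8046e+09 = 0.1069671 m
R1 = sqrt(0.1069671 * 4798.8 * 4445.5 / (4798.8 + 4445.5)) = 15.71 m

15.71 m


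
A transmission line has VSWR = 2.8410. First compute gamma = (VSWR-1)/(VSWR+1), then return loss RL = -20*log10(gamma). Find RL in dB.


gamma = (2.8410 - 1) / (2.8410 + 1) = 0.4793023
RL = -20 * log10(0.4793023) = 6.388 dB

6.388 dB


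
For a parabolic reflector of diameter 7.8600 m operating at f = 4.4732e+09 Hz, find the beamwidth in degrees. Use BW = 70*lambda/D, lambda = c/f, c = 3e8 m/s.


lambda = c / f = 3.0000e+08 / 4.4732e+09 = 0.06706608 m
BW = 70 * 0.06706608 / 7.8600 = 0.5973 deg

0.5973 deg


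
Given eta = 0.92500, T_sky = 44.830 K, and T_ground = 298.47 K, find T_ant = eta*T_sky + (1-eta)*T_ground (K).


T_ant = 0.92500 * 44.830 + (1 - 0.92500) * 298.47 = 63.85 K

63.85 K


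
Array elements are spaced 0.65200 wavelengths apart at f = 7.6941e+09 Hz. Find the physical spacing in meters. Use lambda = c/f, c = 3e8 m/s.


lambda = c / f = 3.0000e+08 / 7.6941e+09 = 0.03899092 m
d = 0.65200 * 0.03899092 = 0.02542 m

0.02542 m


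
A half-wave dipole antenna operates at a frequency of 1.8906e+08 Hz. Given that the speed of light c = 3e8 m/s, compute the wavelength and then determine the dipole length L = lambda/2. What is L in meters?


lambda = c / f = 3.0000e+08 / 1.8906e+08 = 1.586798 m
L = lambda / 2 = 1.586798 / 2 = 0.7934 m

0.7934 m


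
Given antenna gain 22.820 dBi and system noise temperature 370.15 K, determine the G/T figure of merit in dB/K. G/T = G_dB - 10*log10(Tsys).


G/T = 22.820 - 10*log10(370.15) = 22.820 - 25.68378 = -2.864 dB/K

-2.864 dB/K


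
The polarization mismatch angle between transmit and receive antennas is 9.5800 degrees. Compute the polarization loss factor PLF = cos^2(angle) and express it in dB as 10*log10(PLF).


PLF_linear = cos^2(9.5800 deg) = 0.9723029
PLF_dB = 10 * log10(0.9723029) = -0.1220 dB

-0.1220 dB


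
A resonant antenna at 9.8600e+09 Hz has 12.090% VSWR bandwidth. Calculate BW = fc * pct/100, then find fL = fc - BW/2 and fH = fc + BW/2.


BW = 9.8600e+09 * 12.090/100 = 1.192074e+09 Hz
fL = 9.8600e+09 - 1.192074e+09/2 = 9.264e+09 Hz
fH = 9.8600e+09 + 1.192074e+09/2 = 1.046e+10 Hz

BW=1.192e+09 Hz, fL=9.264e+09 Hz, fH=1.046e+10 Hz


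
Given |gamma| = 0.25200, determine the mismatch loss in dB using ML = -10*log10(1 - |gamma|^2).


ML = -10 * log10(1 - 0.25200^2) = -10 * log10(0.936496) = 0.2849 dB

0.2849 dB


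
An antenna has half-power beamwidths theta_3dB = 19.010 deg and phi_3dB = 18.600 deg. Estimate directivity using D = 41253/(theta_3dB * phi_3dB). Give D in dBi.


D_linear = 41253 / (19.010 * 18.600) = 116.6703
D_dBi = 10 * log10(116.6703) = 20.67 dBi

20.67 dBi


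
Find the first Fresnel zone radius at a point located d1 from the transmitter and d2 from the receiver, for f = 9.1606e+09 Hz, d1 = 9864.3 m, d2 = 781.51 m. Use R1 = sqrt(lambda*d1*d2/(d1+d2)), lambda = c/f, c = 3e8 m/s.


lambda = c / f = 3.0000e+08 / 9.1606e+09 = 0.03274895 m
R1 = sqrt(0.03274895 * 9864.3 * 781.51 / (9864.3 + 781.51)) = 4.870 m

4.870 m


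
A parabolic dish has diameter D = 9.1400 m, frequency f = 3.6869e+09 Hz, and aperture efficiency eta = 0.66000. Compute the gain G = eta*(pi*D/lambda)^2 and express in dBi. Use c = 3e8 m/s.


lambda = c / f = 3.0000e+08 / 3.6869e+09 = 0.08136917 m
G_linear = 0.66000 * (pi * 9.1400 / 0.08136917)^2 = 82189.49
G_dBi = 10 * log10(82189.49) = 49.15 dBi

49.15 dBi


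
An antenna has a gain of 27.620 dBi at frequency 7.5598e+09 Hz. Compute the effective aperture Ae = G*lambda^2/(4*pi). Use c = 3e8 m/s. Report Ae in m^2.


lambda = c / f = 3.0000e+08 / 7.5598e+09 = 0.03968359 m
G_linear = 10^(27.620/10) = 578.0960
Ae = G_linear * lambda^2 / (4*pi) = 578.0960 * 0.03968359^2 / (4*pi) = 0.07245 m^2

0.07245 m^2


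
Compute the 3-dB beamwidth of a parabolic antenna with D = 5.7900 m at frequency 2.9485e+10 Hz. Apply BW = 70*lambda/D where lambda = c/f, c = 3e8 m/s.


lambda = c / f = 3.0000e+08 / 2.9485e+10 = 0.01017467 m
BW = 70 * 0.01017467 / 5.7900 = 0.1230 deg

0.1230 deg


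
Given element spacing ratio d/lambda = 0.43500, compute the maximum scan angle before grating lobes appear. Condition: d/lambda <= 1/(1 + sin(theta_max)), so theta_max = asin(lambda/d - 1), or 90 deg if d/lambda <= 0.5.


lambda/d - 1 = 1/0.43500 - 1 = 1.298851 >= 1
d/lambda <= 0.5, so the array can scan to endfire without grating lobes: theta_max = 90 deg

90 deg


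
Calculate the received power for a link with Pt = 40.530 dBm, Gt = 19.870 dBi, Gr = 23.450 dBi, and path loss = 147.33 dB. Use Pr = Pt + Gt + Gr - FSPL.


Pr = 40.530 + 19.870 + 23.450 - 147.33 = -63.48 dBm

-63.48 dBm


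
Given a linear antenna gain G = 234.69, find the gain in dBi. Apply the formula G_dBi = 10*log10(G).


G_dBi = 10 * log10(234.69) = 23.70 dBi

23.70 dBi


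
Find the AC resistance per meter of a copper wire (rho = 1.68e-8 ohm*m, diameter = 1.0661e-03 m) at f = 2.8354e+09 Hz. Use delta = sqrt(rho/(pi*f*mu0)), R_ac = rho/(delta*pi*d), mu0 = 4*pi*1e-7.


delta = sqrt(1.68e-8 / (pi * 2.8354e+09 * 4*pi*1e-7)) = 1.225089e-06 m
R_ac = 1.68e-8 / (1.225089e-06 * pi * 1.0661e-03) = 4.094 ohm/m

4.094 ohm/m


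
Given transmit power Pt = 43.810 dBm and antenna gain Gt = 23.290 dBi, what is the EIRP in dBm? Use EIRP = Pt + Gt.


EIRP = Pt + Gt = 43.810 + 23.290 = 67.10 dBm

67.10 dBm


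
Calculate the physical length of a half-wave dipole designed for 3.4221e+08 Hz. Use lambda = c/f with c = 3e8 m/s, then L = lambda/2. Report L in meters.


lambda = c / f = 3.0000e+08 / 3.4221e+08 = 0.8766547 m
L = lambda / 2 = 0.8766547 / 2 = 0.4383 m

0.4383 m


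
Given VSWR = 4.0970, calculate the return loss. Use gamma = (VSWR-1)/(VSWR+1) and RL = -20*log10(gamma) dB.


gamma = (4.0970 - 1) / (4.0970 + 1) = 0.6076123
RL = -20 * log10(0.6076123) = 4.327 dB

4.327 dB


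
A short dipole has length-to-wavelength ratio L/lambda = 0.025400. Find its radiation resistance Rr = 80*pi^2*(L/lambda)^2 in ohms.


Rr = 80 * pi^2 * (0.025400)^2 = 80 * 9.869604 * 6.451600e-04 = 0.5094 ohm

0.5094 ohm


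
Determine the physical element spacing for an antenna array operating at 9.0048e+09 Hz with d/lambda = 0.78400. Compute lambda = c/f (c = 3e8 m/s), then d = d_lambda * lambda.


lambda = c / f = 3.0000e+08 / 9.0048e+09 = 0.03331557 m
d = 0.78400 * 0.03331557 = 0.02612 m

0.02612 m


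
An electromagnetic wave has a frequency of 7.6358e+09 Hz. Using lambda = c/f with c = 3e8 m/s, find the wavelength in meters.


lambda = c / f = 3.0000e+08 / 7.6358e+09 = 0.03929 m

0.03929 m


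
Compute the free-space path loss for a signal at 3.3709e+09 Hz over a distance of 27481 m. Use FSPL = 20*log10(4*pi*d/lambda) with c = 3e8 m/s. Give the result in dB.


lambda = c / f = 3.0000e+08 / 3.3709e+09 = 0.08899700 m
FSPL = 20 * log10(4*pi*27481/0.08899700) = 131.8 dB

131.8 dB


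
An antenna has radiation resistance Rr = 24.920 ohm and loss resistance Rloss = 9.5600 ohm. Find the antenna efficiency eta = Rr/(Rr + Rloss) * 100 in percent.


eta = 24.920 / (24.920 + 9.5600) * 100 = 72.27%

72.27%


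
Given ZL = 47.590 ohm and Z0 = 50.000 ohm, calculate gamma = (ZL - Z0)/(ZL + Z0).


gamma = (47.590 - 50.000) / (47.590 + 50.000) = -0.02470

-0.02470


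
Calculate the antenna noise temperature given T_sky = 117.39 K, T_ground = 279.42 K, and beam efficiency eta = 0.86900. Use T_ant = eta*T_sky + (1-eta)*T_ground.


T_ant = 0.86900 * 117.39 + (1 - 0.86900) * 279.42 = 138.6 K

138.6 K


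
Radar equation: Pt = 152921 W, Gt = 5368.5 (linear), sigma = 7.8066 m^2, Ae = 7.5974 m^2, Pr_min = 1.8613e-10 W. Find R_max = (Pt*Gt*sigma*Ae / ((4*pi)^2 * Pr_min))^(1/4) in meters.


R^4 = 152921*5368.5*7.8066*7.5974 / ((4*pi)^2 * 1.8613e-10) = 1.656574e+18
R_max = 1.656574e+18^0.25 = 35876 m

35876 m
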